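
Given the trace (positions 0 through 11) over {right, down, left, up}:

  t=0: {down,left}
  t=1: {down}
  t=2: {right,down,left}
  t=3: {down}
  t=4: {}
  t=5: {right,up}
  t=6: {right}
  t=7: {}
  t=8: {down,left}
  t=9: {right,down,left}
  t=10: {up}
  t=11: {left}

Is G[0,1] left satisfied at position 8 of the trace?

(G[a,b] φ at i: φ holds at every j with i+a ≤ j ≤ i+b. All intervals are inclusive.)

Check left at every j in [8,9]:
  j=8: true
  j=9: true
All positions satisfy it → formula holds.

True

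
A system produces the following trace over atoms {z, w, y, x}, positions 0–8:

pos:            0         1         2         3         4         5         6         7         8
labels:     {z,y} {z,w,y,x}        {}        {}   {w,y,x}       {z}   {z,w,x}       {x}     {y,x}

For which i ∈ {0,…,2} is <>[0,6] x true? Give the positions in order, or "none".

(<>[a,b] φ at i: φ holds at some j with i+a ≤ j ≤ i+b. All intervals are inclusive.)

0, 1, 2

Evaluate at each i in [0,2]:
  i=0: ✓ (witness j=1)
  i=1: ✓ (witness j=1)
  i=2: ✓ (witness j=4)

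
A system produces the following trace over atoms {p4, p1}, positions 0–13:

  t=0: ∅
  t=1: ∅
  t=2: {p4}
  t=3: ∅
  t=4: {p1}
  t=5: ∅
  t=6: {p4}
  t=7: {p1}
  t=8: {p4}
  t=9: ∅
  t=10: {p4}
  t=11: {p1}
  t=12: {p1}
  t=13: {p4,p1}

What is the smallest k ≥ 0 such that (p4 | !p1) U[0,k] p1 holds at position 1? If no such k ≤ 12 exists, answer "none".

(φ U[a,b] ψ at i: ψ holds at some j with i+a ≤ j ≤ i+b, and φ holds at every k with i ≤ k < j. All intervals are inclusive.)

Need earliest j ≥ 1 with p1, and (p4 | !p1) at every k in [1,j-1].
  j=1: rhs fails.
  j=2: rhs fails.
  j=3: rhs fails.
  j=4: rhs holds; lhs holds on [1,3]. k = 3.

3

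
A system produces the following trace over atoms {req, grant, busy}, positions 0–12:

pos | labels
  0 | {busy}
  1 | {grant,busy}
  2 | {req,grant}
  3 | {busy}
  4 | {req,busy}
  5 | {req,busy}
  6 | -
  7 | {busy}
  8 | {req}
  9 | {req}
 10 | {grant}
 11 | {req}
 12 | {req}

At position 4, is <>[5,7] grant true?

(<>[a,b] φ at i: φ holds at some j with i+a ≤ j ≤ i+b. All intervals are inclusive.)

Check grant at each j in [9,11]:
  j=9: false
  j=10: true
  j=11: false
Found at j=10 → formula holds.

Holds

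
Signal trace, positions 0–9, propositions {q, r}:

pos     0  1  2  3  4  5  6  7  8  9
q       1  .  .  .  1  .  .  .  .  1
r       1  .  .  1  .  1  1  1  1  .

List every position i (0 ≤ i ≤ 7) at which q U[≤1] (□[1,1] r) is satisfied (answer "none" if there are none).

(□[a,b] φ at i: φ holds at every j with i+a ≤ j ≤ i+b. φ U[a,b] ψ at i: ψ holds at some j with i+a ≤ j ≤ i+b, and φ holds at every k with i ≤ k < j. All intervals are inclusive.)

2, 4, 5, 6, 7

Evaluate at each i in [0,7]:
  i=0: ✗ (no rhs in [0,1])
  i=1: ✗ (lhs fails at k=1 before rhs at j=2)
  i=2: ✓ (rhs at j=2)
  i=3: ✗ (lhs fails at k=3 before rhs at j=4)
  i=4: ✓ (rhs at j=4)
  i=5: ✓ (rhs at j=5)
  i=6: ✓ (rhs at j=6)
  i=7: ✓ (rhs at j=7)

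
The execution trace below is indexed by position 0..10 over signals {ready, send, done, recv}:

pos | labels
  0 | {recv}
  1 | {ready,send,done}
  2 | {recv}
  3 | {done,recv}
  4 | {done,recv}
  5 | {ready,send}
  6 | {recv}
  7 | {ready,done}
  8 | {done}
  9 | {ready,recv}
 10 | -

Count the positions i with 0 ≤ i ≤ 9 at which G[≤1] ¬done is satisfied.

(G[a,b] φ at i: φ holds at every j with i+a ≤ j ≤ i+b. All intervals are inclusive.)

Evaluate at each i in [0,9]:
  i=0: ✗ (fails at j=1)
  i=1: ✗ (fails at j=1)
  i=2: ✗ (fails at j=3)
  i=3: ✗ (fails at j=3)
  i=4: ✗ (fails at j=4)
  i=5: ✓ (all of [5,6])
  i=6: ✗ (fails at j=7)
  i=7: ✗ (fails at j=7)
  i=8: ✗ (fails at j=8)
  i=9: ✓ (all of [9,10])
Positions where it holds: {5, 9} → 2.

2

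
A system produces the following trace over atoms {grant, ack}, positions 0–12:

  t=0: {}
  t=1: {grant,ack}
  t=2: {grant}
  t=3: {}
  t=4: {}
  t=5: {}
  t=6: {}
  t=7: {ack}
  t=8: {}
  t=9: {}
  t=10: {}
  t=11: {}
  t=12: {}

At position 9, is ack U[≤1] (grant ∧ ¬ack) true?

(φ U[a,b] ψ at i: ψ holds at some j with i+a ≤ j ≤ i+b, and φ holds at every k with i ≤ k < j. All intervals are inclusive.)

False

Need some j in [9,10] with (grant ∧ ¬ack), and ack at every k in [9,j-1].
  j=9: (grant ∧ ¬ack) false.
  j=10: (grant ∧ ¬ack) false.
No j in the window works → until fails.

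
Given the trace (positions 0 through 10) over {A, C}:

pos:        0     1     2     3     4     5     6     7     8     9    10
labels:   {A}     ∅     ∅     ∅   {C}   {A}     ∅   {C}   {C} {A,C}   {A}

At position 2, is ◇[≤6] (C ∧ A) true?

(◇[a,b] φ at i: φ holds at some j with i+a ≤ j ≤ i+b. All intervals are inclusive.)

Does not hold

Check (C ∧ A) at each j in [2,8]:
  j=2: false
  j=3: false
  j=4: false
  j=5: false
  j=6: false
  j=7: false
  j=8: false
No position in the window satisfies it → formula fails.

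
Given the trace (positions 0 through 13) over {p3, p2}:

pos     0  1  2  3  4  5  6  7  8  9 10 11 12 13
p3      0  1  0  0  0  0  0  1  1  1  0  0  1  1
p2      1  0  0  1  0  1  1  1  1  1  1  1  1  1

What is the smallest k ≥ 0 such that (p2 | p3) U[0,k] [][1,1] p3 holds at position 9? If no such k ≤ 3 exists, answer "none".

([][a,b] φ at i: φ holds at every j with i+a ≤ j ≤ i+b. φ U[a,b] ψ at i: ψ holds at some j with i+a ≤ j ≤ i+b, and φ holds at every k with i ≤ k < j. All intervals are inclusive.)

Need earliest j ≥ 9 with [][1,1] p3, and (p2 | p3) at every k in [9,j-1].
  j=9: rhs fails.
  j=10: rhs fails.
  j=11: rhs holds; lhs holds on [9,10]. k = 2.

2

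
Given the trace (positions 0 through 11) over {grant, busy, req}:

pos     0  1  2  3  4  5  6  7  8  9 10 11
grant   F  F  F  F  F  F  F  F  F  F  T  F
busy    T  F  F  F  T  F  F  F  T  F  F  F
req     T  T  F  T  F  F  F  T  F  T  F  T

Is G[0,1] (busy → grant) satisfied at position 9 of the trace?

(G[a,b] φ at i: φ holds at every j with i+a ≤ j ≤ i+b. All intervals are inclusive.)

True

Check (busy → grant) at every j in [9,10]:
  j=9: antecedent false → ✓
  j=10: antecedent false → ✓
All positions satisfy it → formula holds.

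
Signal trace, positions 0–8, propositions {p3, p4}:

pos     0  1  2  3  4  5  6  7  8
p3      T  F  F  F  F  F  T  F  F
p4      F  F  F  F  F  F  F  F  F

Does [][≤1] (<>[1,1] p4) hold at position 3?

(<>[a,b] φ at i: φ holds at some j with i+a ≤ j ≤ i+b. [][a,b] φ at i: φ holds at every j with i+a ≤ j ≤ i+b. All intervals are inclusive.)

Check <>[1,1] p4 at every j in [3,4]:
  j=3: fails (none in [4,4])
  j=4: fails (none in [5,5])
Fails at j=3 → formula fails.

Does not hold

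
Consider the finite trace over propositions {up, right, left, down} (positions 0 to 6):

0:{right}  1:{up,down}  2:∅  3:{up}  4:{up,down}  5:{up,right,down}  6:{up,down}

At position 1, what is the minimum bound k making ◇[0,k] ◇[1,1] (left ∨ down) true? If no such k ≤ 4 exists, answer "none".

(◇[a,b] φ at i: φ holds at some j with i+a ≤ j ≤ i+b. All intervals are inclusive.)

Scan j = 1,2,… for ◇[1,1] (left ∨ down):
  j=1: fails
  j=2: fails
  j=3: holds
First hit at j=3, so smallest k = 3-1 = 2.

2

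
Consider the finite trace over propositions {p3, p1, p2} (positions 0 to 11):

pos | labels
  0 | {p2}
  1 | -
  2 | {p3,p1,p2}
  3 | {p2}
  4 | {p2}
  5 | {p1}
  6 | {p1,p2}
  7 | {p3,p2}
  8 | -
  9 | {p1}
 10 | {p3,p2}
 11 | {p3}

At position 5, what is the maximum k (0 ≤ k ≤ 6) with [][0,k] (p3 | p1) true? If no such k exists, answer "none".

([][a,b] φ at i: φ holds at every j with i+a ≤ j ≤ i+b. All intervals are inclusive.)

2

(p3 | p1) must hold from j=5 onward; find where it first fails.
  j=5: holds
  j=6: holds
  j=7: holds
  j=8: fails
Holds on [5,7], so largest k = 2.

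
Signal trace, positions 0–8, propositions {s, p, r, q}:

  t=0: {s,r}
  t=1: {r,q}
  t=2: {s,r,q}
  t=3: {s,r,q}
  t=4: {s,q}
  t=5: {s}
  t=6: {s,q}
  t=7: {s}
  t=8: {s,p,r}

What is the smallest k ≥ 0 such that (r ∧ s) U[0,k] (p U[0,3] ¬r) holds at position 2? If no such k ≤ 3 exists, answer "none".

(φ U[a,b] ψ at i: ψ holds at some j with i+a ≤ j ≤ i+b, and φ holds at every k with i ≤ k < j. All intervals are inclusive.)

2

Need earliest j ≥ 2 with (p U[0,3] ¬r), and (r ∧ s) at every k in [2,j-1].
  j=2: rhs fails.
  j=3: rhs fails.
  j=4: rhs holds; lhs holds on [2,3]. k = 2.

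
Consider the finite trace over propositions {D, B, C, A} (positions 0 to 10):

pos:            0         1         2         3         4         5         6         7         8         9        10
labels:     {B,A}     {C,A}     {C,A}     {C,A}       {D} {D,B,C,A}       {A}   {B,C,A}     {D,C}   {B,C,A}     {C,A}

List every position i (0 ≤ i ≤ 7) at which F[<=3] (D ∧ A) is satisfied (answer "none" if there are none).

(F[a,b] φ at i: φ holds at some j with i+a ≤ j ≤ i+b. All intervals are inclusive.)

2, 3, 4, 5

Evaluate at each i in [0,7]:
  i=0: ✗ (none in [0,3])
  i=1: ✗ (none in [1,4])
  i=2: ✓ (witness j=5)
  i=3: ✓ (witness j=5)
  i=4: ✓ (witness j=5)
  i=5: ✓ (witness j=5)
  i=6: ✗ (none in [6,9])
  i=7: ✗ (none in [7,10])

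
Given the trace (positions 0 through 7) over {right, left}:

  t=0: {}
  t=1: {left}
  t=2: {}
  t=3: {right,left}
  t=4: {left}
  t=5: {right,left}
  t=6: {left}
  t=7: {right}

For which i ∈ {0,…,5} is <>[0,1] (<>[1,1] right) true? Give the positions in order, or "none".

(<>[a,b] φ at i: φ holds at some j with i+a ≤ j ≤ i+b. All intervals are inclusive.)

Evaluate at each i in [0,5]:
  i=0: ✗ (none in [0,1])
  i=1: ✓ (witness j=2)
  i=2: ✓ (witness j=2)
  i=3: ✓ (witness j=4)
  i=4: ✓ (witness j=4)
  i=5: ✓ (witness j=6)

1, 2, 3, 4, 5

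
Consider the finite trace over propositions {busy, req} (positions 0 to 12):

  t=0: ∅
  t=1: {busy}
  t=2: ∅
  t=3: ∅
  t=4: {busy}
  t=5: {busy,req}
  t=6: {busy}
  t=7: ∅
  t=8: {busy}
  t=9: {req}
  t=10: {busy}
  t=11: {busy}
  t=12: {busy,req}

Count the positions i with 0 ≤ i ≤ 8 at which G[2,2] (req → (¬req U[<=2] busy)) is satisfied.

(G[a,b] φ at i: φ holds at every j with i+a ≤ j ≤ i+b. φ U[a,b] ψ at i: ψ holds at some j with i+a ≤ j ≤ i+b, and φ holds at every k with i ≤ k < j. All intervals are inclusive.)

8

Evaluate at each i in [0,8]:
  i=0: ✓ (all of [2,2])
  i=1: ✓ (all of [3,3])
  i=2: ✓ (all of [4,4])
  i=3: ✓ (all of [5,5])
  i=4: ✓ (all of [6,6])
  i=5: ✓ (all of [7,7])
  i=6: ✓ (all of [8,8])
  i=7: ✗ (fails at j=9)
  i=8: ✓ (all of [10,10])
Positions where it holds: {0, 1, 2, 3, 4, 5, 6, 8} → 8.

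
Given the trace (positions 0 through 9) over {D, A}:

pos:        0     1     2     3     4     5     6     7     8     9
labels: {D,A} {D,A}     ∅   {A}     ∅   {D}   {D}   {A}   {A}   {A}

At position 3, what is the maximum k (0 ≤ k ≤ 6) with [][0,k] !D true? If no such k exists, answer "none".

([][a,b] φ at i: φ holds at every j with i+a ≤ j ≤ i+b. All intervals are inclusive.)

!D must hold from j=3 onward; find where it first fails.
  j=3: holds
  j=4: holds
  j=5: fails
Holds on [3,4], so largest k = 1.

1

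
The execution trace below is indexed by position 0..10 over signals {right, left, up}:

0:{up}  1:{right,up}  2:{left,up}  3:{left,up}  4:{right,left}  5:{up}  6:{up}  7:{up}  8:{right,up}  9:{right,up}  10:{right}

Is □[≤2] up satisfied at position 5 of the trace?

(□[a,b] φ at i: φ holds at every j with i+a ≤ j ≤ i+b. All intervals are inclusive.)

Check up at every j in [5,7]:
  j=5: true
  j=6: true
  j=7: true
All positions satisfy it → formula holds.

Yes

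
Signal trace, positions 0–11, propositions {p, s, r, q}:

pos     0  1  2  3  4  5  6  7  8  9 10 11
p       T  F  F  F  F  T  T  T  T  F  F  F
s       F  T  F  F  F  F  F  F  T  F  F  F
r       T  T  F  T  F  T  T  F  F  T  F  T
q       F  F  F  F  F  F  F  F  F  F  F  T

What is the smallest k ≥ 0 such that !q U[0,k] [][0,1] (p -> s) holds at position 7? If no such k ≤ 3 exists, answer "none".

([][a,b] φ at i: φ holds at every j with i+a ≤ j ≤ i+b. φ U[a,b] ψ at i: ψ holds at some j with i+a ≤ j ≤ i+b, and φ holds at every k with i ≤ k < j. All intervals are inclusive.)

Need earliest j ≥ 7 with [][0,1] (p -> s), and !q at every k in [7,j-1].
  j=7: rhs fails.
  j=8: rhs holds; lhs holds on [7,7]. k = 1.

1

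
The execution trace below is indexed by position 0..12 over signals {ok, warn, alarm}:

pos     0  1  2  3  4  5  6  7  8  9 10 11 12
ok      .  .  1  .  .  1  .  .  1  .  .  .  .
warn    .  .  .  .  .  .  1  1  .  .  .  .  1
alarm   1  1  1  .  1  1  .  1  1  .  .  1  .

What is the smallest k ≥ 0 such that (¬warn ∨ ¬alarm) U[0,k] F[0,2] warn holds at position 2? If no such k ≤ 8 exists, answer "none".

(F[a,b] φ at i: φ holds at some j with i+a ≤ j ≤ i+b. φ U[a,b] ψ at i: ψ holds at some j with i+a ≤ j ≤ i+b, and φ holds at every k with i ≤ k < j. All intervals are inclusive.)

2

Need earliest j ≥ 2 with F[0,2] warn, and (¬warn ∨ ¬alarm) at every k in [2,j-1].
  j=2: rhs fails.
  j=3: rhs fails.
  j=4: rhs holds; lhs holds on [2,3]. k = 2.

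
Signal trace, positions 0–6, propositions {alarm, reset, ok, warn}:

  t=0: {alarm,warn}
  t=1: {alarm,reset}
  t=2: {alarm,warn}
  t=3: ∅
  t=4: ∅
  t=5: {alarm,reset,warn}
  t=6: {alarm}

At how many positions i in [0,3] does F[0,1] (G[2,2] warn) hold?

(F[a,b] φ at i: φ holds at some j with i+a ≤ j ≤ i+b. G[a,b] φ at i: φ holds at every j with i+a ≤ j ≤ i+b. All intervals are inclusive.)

Evaluate at each i in [0,3]:
  i=0: ✓ (witness j=0)
  i=1: ✗ (none in [1,2])
  i=2: ✓ (witness j=3)
  i=3: ✓ (witness j=3)
Positions where it holds: {0, 2, 3} → 3.

3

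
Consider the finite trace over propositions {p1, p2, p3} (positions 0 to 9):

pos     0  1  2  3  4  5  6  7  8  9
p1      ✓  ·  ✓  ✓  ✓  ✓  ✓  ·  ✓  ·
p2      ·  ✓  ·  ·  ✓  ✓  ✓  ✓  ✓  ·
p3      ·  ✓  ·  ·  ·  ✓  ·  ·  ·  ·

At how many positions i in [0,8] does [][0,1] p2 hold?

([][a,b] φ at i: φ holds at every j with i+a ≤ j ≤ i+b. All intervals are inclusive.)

4

Evaluate at each i in [0,8]:
  i=0: ✗ (fails at j=0)
  i=1: ✗ (fails at j=2)
  i=2: ✗ (fails at j=2)
  i=3: ✗ (fails at j=3)
  i=4: ✓ (all of [4,5])
  i=5: ✓ (all of [5,6])
  i=6: ✓ (all of [6,7])
  i=7: ✓ (all of [7,8])
  i=8: ✗ (fails at j=9)
Positions where it holds: {4, 5, 6, 7} → 4.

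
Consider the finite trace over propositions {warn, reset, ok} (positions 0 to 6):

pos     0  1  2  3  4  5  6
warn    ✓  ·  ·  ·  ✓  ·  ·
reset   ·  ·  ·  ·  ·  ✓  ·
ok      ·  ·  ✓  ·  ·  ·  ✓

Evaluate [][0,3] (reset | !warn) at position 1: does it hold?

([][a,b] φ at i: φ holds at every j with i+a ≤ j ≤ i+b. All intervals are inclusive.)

Check (reset | !warn) at every j in [1,4]:
  j=1: true
  j=2: true
  j=3: true
  j=4: false
Fails at j=4 → formula fails.

False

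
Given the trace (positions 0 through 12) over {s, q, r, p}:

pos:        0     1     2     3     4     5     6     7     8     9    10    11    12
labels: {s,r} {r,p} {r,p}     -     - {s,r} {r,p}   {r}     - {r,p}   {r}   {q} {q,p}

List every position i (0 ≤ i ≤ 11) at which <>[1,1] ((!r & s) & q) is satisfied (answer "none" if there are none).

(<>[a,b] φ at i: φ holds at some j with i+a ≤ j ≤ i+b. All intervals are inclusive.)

none

Evaluate at each i in [0,11]:
  i=0: ✗ (none in [1,1])
  i=1: ✗ (none in [2,2])
  i=2: ✗ (none in [3,3])
  i=3: ✗ (none in [4,4])
  i=4: ✗ (none in [5,5])
  i=5: ✗ (none in [6,6])
  i=6: ✗ (none in [7,7])
  i=7: ✗ (none in [8,8])
  i=8: ✗ (none in [9,9])
  i=9: ✗ (none in [10,10])
  i=10: ✗ (none in [11,11])
  i=11: ✗ (none in [12,12])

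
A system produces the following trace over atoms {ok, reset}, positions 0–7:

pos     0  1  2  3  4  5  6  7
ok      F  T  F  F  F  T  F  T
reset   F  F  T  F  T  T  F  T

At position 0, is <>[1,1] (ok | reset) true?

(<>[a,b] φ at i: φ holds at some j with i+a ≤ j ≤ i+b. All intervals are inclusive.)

Check (ok | reset) at each j in [1,1]:
  j=1: true
Found at j=1 → formula holds.

Holds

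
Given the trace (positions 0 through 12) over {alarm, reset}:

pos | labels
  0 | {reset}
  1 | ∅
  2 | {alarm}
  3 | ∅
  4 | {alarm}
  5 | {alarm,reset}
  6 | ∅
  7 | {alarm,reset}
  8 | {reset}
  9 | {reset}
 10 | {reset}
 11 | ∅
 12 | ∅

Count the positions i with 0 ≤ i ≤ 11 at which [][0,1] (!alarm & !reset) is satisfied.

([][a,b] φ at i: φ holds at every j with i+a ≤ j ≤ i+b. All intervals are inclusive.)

1

Evaluate at each i in [0,11]:
  i=0: ✗ (fails at j=0)
  i=1: ✗ (fails at j=2)
  i=2: ✗ (fails at j=2)
  i=3: ✗ (fails at j=4)
  i=4: ✗ (fails at j=4)
  i=5: ✗ (fails at j=5)
  i=6: ✗ (fails at j=7)
  i=7: ✗ (fails at j=7)
  i=8: ✗ (fails at j=8)
  i=9: ✗ (fails at j=9)
  i=10: ✗ (fails at j=10)
  i=11: ✓ (all of [11,12])
Positions where it holds: {11} → 1.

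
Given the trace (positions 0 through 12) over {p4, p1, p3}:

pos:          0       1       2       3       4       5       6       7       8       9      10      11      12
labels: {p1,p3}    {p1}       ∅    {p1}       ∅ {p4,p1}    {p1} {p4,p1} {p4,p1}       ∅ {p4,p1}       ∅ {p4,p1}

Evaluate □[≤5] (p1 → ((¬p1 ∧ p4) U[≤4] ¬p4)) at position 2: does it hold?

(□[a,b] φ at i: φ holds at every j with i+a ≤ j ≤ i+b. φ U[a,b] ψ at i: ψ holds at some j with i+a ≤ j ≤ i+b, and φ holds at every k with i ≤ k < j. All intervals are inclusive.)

Does not hold

Check (p1 → ((¬p1 ∧ p4) U[≤4] ¬p4)) at every j in [2,7]:
  j=2: antecedent false → ✓
  j=3: antecedent true; consequent holds → ✓
  j=4: antecedent false → ✓
  j=5: antecedent true; consequent fails → ✗
  j=6: antecedent true; consequent holds → ✓
  j=7: antecedent true; consequent fails → ✗
Fails at j=5 → formula fails.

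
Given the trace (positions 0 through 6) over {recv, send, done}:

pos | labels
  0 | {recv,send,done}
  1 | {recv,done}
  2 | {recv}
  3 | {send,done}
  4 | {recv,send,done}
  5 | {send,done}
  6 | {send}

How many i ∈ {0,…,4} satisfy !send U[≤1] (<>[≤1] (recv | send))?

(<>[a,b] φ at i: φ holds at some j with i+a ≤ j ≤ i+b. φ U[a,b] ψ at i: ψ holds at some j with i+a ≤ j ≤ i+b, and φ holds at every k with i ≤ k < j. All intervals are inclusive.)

Evaluate at each i in [0,4]:
  i=0: ✓ (rhs at j=0)
  i=1: ✓ (rhs at j=1)
  i=2: ✓ (rhs at j=2)
  i=3: ✓ (rhs at j=3)
  i=4: ✓ (rhs at j=4)
Positions where it holds: {0, 1, 2, 3, 4} → 5.

5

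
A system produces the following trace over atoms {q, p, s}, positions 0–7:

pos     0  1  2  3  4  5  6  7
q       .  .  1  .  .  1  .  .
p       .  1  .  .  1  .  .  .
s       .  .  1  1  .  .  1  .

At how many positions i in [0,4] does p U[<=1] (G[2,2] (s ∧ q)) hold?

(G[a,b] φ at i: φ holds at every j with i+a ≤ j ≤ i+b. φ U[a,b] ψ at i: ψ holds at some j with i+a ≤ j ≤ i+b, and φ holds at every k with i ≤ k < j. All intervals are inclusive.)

Evaluate at each i in [0,4]:
  i=0: ✓ (rhs at j=0)
  i=1: ✗ (no rhs in [1,2])
  i=2: ✗ (no rhs in [2,3])
  i=3: ✗ (no rhs in [3,4])
  i=4: ✗ (no rhs in [4,5])
Positions where it holds: {0} → 1.

1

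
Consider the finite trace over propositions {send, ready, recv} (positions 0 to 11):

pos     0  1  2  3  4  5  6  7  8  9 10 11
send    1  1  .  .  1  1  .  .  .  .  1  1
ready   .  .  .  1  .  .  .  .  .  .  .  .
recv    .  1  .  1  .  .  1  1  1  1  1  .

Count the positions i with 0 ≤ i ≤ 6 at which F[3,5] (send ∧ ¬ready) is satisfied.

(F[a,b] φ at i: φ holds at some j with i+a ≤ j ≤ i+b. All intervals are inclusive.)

5

Evaluate at each i in [0,6]:
  i=0: ✓ (witness j=4)
  i=1: ✓ (witness j=4)
  i=2: ✓ (witness j=5)
  i=3: ✗ (none in [6,8])
  i=4: ✗ (none in [7,9])
  i=5: ✓ (witness j=10)
  i=6: ✓ (witness j=10)
Positions where it holds: {0, 1, 2, 5, 6} → 5.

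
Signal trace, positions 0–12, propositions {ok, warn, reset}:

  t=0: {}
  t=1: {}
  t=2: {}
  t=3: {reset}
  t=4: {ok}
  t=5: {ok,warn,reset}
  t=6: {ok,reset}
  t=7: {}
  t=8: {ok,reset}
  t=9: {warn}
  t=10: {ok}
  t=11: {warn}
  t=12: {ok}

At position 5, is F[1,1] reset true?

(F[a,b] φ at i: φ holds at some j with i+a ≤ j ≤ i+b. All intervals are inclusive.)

Check reset at each j in [6,6]:
  j=6: true
Found at j=6 → formula holds.

Yes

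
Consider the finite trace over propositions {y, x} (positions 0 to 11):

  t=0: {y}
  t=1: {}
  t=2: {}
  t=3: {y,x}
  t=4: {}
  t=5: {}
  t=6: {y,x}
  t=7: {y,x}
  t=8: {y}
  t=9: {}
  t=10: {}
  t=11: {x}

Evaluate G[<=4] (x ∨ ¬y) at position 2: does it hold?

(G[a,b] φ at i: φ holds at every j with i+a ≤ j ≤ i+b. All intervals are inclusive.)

Yes

Check (x ∨ ¬y) at every j in [2,6]:
  j=2: true
  j=3: true
  j=4: true
  j=5: true
  j=6: true
All positions satisfy it → formula holds.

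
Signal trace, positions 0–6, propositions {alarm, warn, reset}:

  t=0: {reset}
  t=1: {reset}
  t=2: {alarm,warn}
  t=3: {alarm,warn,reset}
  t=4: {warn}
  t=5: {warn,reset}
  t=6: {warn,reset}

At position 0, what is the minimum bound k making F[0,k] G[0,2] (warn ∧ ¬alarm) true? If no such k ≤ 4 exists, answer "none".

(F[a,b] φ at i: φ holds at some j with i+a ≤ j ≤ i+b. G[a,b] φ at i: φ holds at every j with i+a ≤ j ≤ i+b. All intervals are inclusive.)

4

Scan j = 0,1,… for G[0,2] (warn ∧ ¬alarm):
  j=0: fails
  j=1: fails
  j=2: fails
  j=3: fails
  j=4: holds
First hit at j=4, so smallest k = 4-0 = 4.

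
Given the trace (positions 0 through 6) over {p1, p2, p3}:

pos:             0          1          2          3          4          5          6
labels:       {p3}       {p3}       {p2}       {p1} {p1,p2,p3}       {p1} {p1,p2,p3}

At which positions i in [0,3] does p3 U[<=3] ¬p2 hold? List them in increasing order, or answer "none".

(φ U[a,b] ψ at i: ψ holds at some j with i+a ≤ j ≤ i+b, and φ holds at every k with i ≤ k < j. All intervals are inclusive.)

0, 1, 3

Evaluate at each i in [0,3]:
  i=0: ✓ (rhs at j=0)
  i=1: ✓ (rhs at j=1)
  i=2: ✗ (lhs fails at k=2 before rhs at j=3)
  i=3: ✓ (rhs at j=3)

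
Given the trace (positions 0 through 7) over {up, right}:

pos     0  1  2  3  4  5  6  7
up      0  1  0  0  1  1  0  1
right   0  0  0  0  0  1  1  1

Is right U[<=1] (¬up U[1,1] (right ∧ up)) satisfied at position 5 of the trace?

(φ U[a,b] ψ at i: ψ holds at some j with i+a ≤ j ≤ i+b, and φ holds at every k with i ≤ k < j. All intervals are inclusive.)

Yes

Need some j in [5,6] with (¬up U[1,1] (right ∧ up)), and right at every k in [5,j-1].
  j=5: (¬up U[1,1] (right ∧ up)) — fails.
  j=6: (¬up U[1,1] (right ∧ up)) holds; right holds at every k in [5,5] → satisfied.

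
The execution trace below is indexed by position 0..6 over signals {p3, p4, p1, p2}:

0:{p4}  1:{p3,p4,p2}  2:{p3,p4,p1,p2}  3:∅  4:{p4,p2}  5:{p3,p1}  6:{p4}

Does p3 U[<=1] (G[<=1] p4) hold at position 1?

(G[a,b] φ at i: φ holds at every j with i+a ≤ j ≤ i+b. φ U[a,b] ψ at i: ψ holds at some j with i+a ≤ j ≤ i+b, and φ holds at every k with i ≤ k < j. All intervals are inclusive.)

Need some j in [1,2] with G[<=1] p4, and p3 at every k in [1,j-1].
  j=1: G[<=1] p4 holds; no prefix to check → satisfied.

Holds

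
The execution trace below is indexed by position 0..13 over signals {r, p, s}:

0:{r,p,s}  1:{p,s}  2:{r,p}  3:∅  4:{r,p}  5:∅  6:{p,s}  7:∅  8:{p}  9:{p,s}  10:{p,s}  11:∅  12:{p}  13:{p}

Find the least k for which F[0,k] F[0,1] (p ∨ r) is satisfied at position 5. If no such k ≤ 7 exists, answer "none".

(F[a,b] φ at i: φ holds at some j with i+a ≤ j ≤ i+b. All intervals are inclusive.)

Scan j = 5,6,… for F[0,1] (p ∨ r):
  j=5: holds
First hit at j=5, so smallest k = 5-5 = 0.

0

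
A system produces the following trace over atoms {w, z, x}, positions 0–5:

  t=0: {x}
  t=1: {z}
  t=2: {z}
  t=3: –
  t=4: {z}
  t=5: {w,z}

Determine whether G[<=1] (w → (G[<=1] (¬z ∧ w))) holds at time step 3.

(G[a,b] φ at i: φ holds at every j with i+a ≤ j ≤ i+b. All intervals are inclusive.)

Check (w → (G[<=1] (¬z ∧ w))) at every j in [3,4]:
  j=3: antecedent false → ✓
  j=4: antecedent false → ✓
All positions satisfy it → formula holds.

Yes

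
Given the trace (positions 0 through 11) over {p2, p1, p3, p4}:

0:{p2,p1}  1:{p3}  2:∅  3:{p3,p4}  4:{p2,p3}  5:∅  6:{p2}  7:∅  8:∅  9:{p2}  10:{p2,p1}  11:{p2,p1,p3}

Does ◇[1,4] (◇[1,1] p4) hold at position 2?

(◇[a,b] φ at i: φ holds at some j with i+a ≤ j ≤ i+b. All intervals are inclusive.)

False

Check ◇[1,1] p4 at each j in [3,6]:
  j=3: fails (none in [4,4])
  j=4: fails (none in [5,5])
  j=5: fails (none in [6,6])
  j=6: fails (none in [7,7])
No position in the window satisfies it → formula fails.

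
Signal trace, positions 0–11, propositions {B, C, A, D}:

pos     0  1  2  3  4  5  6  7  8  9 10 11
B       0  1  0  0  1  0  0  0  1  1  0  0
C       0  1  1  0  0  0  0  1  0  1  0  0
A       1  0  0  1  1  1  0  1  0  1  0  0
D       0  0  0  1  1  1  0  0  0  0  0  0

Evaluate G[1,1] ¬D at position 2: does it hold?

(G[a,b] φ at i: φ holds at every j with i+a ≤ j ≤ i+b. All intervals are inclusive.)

Does not hold

Check ¬D at every j in [3,3]:
  j=3: false
Fails at j=3 → formula fails.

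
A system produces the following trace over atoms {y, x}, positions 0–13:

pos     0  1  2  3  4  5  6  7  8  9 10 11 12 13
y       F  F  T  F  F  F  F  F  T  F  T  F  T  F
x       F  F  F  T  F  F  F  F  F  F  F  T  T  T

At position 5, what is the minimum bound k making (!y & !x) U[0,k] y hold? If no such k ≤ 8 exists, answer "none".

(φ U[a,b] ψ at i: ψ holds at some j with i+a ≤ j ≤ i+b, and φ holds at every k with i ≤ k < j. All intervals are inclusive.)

3

Need earliest j ≥ 5 with y, and (!y & !x) at every k in [5,j-1].
  j=5: rhs fails.
  j=6: rhs fails.
  j=7: rhs fails.
  j=8: rhs holds; lhs holds on [5,7]. k = 3.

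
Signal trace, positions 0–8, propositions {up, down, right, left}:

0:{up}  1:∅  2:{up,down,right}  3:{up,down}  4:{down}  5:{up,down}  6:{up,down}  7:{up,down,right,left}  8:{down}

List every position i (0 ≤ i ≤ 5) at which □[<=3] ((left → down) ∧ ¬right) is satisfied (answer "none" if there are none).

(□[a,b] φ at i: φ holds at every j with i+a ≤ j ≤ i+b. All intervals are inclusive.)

3

Evaluate at each i in [0,5]:
  i=0: ✗ (fails at j=2)
  i=1: ✗ (fails at j=2)
  i=2: ✗ (fails at j=2)
  i=3: ✓ (all of [3,6])
  i=4: ✗ (fails at j=7)
  i=5: ✗ (fails at j=7)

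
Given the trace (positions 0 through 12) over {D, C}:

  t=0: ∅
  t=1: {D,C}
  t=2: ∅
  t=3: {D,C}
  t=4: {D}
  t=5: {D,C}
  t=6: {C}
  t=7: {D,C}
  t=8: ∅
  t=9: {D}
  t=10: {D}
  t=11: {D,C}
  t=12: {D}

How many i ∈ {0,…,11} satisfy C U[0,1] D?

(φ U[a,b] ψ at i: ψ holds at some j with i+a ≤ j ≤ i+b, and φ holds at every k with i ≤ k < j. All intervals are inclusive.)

9

Evaluate at each i in [0,11]:
  i=0: ✗ (lhs fails at k=0 before rhs at j=1)
  i=1: ✓ (rhs at j=1)
  i=2: ✗ (lhs fails at k=2 before rhs at j=3)
  i=3: ✓ (rhs at j=3)
  i=4: ✓ (rhs at j=4)
  i=5: ✓ (rhs at j=5)
  i=6: ✓ (rhs at j=7; lhs holds on [6,6])
  i=7: ✓ (rhs at j=7)
  i=8: ✗ (lhs fails at k=8 before rhs at j=9)
  i=9: ✓ (rhs at j=9)
  i=10: ✓ (rhs at j=10)
  i=11: ✓ (rhs at j=11)
Positions where it holds: {1, 3, 4, 5, 6, 7, 9, 10, 11} → 9.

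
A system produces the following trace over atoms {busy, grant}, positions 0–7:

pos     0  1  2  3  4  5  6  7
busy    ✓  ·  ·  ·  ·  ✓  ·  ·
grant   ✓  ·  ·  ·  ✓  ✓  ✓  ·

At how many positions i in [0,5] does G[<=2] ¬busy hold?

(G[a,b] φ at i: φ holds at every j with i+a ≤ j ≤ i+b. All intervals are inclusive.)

Evaluate at each i in [0,5]:
  i=0: ✗ (fails at j=0)
  i=1: ✓ (all of [1,3])
  i=2: ✓ (all of [2,4])
  i=3: ✗ (fails at j=5)
  i=4: ✗ (fails at j=5)
  i=5: ✗ (fails at j=5)
Positions where it holds: {1, 2} → 2.

2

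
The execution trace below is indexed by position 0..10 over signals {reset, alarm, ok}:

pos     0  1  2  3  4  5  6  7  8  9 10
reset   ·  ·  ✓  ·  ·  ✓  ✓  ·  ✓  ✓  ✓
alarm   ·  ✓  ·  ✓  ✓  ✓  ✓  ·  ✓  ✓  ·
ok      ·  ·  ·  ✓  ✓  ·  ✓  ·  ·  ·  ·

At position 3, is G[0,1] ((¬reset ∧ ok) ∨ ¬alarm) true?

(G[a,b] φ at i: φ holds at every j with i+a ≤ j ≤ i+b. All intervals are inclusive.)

Check ((¬reset ∧ ok) ∨ ¬alarm) at every j in [3,4]:
  j=3: true
  j=4: true
All positions satisfy it → formula holds.

True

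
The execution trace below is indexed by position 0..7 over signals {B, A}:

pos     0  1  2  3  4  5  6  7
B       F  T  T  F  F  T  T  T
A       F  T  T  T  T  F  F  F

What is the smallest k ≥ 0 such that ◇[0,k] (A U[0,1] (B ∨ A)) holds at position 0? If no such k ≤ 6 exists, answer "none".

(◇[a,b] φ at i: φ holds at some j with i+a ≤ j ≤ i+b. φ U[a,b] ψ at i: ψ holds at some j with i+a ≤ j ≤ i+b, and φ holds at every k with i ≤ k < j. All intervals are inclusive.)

Scan j = 0,1,… for (A U[0,1] (B ∨ A)):
  j=0: fails
  j=1: holds
First hit at j=1, so smallest k = 1-0 = 1.

1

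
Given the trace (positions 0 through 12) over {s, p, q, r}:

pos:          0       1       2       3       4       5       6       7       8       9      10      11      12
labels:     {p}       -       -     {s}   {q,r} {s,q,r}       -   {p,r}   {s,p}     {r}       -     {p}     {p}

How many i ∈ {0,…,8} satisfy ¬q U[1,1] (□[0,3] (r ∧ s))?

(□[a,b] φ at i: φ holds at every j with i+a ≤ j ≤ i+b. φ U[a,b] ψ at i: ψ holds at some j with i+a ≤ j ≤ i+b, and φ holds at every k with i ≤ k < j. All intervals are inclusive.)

0

Evaluate at each i in [0,8]:
  i=0: ✗ (no rhs in [1,1])
  i=1: ✗ (no rhs in [2,2])
  i=2: ✗ (no rhs in [3,3])
  i=3: ✗ (no rhs in [4,4])
  i=4: ✗ (no rhs in [5,5])
  i=5: ✗ (no rhs in [6,6])
  i=6: ✗ (no rhs in [7,7])
  i=7: ✗ (no rhs in [8,8])
  i=8: ✗ (no rhs in [9,9])
Positions where it holds: {} → 0.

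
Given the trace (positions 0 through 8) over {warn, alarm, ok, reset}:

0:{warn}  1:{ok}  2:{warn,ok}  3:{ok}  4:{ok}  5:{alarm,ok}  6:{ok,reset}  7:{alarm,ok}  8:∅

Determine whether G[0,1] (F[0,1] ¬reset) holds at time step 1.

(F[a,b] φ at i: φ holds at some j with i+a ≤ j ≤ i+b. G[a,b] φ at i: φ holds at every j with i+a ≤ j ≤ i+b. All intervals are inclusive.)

Holds

Check F[0,1] ¬reset at every j in [1,2]:
  j=1: holds (witness at 1)
  j=2: holds (witness at 2)
All positions satisfy it → formula holds.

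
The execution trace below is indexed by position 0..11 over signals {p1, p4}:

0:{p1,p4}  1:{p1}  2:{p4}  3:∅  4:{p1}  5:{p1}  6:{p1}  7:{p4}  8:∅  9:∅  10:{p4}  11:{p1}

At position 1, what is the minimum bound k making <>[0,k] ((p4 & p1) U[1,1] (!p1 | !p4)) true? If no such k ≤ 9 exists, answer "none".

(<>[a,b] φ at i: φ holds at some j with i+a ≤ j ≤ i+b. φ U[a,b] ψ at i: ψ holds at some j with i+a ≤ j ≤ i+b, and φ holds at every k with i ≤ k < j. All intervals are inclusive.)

none

Scan j = 1,2,… for ((p4 & p1) U[1,1] (!p1 | !p4)):
  j=1: fails
  j=2: fails
  j=3: fails
  j=4: fails
  j=5: fails
  j=6: fails
  j=7: fails
  j=8: fails
  j=9: fails
  j=10: fails
No j in [1,10] satisfies it → none.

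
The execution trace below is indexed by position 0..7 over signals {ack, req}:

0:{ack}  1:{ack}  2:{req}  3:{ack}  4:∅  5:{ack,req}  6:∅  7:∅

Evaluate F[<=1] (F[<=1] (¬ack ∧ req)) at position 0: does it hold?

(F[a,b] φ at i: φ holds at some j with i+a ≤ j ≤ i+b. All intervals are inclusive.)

Holds

Check F[<=1] (¬ack ∧ req) at each j in [0,1]:
  j=0: fails (none in [0,1])
  j=1: holds (witness at 2)
Found at j=1 → formula holds.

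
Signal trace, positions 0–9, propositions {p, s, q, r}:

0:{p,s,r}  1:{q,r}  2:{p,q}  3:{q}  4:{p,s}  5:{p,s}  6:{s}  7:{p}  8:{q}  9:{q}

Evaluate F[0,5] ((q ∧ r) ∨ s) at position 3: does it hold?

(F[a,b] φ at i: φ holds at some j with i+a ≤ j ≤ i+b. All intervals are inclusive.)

Check ((q ∧ r) ∨ s) at each j in [3,8]:
  j=3: false
  j=4: true
  j=5: true
  j=6: true
  j=7: false
  j=8: false
Found at j=4 → formula holds.

Holds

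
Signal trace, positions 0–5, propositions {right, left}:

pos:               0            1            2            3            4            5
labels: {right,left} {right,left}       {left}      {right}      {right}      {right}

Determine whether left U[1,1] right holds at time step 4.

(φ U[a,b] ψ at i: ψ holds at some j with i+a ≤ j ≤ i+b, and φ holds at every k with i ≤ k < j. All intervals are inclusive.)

Does not hold

Need some j in [5,5] with right, and left at every k in [4,j-1].
  j=5: right holds, but left fails at k=4 → not this j.
No j in the window works → until fails.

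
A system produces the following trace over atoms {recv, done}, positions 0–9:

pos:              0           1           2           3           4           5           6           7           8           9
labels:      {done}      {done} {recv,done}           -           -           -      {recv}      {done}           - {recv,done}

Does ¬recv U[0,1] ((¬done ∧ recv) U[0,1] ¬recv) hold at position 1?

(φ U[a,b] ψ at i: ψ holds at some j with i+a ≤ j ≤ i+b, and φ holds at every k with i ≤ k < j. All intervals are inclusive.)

True

Need some j in [1,2] with ((¬done ∧ recv) U[0,1] ¬recv), and ¬recv at every k in [1,j-1].
  j=1: ((¬done ∧ recv) U[0,1] ¬recv) holds; no prefix to check → satisfied.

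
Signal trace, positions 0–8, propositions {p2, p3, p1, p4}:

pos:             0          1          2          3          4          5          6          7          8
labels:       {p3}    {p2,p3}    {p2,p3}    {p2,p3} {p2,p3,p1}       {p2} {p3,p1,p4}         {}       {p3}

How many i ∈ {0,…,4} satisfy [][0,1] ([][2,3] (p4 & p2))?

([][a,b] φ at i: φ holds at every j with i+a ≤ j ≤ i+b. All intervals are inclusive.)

0

Evaluate at each i in [0,4]:
  i=0: ✗ (fails at j=0)
  i=1: ✗ (fails at j=1)
  i=2: ✗ (fails at j=2)
  i=3: ✗ (fails at j=3)
  i=4: ✗ (fails at j=4)
Positions where it holds: {} → 0.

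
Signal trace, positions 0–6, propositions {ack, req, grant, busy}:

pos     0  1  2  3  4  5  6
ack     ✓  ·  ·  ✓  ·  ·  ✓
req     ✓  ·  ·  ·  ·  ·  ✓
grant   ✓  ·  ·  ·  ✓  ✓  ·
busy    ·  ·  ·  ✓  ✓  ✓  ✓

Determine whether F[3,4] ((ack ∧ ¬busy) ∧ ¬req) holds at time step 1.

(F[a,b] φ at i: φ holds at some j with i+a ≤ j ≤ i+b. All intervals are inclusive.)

Check ((ack ∧ ¬busy) ∧ ¬req) at each j in [4,5]:
  j=4: false
  j=5: false
No position in the window satisfies it → formula fails.

False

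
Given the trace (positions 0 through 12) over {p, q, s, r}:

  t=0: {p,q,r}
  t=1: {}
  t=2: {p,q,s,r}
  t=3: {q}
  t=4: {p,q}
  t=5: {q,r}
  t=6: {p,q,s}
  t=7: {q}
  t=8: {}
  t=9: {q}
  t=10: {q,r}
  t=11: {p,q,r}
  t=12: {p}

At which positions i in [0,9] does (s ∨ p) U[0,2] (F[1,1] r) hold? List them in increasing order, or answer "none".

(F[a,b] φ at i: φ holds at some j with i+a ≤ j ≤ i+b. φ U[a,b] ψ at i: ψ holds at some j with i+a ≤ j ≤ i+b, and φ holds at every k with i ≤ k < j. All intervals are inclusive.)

0, 1, 4, 9

Evaluate at each i in [0,9]:
  i=0: ✓ (rhs at j=1; lhs holds on [0,0])
  i=1: ✓ (rhs at j=1)
  i=2: ✗ (lhs fails at k=3 before rhs at j=4)
  i=3: ✗ (lhs fails at k=3 before rhs at j=4)
  i=4: ✓ (rhs at j=4)
  i=5: ✗ (no rhs in [5,7])
  i=6: ✗ (no rhs in [6,8])
  i=7: ✗ (lhs fails at k=7 before rhs at j=9)
  i=8: ✗ (lhs fails at k=8 before rhs at j=9)
  i=9: ✓ (rhs at j=9)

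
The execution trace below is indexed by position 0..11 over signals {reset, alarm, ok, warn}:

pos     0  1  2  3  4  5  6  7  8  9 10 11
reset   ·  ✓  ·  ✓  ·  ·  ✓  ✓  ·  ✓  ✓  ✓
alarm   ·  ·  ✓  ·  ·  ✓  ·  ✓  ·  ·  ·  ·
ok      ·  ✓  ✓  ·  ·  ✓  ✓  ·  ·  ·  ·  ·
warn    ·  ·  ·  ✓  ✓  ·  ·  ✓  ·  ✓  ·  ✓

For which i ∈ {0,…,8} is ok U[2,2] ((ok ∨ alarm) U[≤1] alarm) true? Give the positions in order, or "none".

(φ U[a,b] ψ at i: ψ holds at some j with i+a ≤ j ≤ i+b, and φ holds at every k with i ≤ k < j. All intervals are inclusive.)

5

Evaluate at each i in [0,8]:
  i=0: ✗ (lhs fails at k=0 before rhs at j=2)
  i=1: ✗ (no rhs in [3,3])
  i=2: ✗ (no rhs in [4,4])
  i=3: ✗ (lhs fails at k=3 before rhs at j=5)
  i=4: ✗ (lhs fails at k=4 before rhs at j=6)
  i=5: ✓ (rhs at j=7; lhs holds on [5,6])
  i=6: ✗ (no rhs in [8,8])
  i=7: ✗ (no rhs in [9,9])
  i=8: ✗ (no rhs in [10,10])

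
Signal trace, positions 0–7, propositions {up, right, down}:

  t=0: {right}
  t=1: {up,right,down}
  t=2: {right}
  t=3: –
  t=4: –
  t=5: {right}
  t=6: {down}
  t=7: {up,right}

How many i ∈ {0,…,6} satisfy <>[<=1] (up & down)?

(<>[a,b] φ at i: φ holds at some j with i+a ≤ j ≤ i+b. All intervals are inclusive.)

Evaluate at each i in [0,6]:
  i=0: ✓ (witness j=1)
  i=1: ✓ (witness j=1)
  i=2: ✗ (none in [2,3])
  i=3: ✗ (none in [3,4])
  i=4: ✗ (none in [4,5])
  i=5: ✗ (none in [5,6])
  i=6: ✗ (none in [6,7])
Positions where it holds: {0, 1} → 2.

2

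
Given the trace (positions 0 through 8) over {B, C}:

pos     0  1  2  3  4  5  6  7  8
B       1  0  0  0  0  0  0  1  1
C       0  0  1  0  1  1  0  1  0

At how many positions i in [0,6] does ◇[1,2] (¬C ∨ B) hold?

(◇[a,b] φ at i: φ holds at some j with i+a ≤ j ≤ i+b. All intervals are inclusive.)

6

Evaluate at each i in [0,6]:
  i=0: ✓ (witness j=1)
  i=1: ✓ (witness j=3)
  i=2: ✓ (witness j=3)
  i=3: ✗ (none in [4,5])
  i=4: ✓ (witness j=6)
  i=5: ✓ (witness j=6)
  i=6: ✓ (witness j=7)
Positions where it holds: {0, 1, 2, 4, 5, 6} → 6.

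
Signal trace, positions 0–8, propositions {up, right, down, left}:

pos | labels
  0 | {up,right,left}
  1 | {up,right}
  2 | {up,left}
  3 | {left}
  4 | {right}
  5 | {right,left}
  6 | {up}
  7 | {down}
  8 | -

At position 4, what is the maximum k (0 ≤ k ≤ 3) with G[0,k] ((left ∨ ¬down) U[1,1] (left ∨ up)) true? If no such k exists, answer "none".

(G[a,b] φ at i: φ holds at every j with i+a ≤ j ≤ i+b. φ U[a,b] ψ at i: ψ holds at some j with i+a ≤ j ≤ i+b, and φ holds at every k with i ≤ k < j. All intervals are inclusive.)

1

((left ∨ ¬down) U[1,1] (left ∨ up)) must hold from j=4 onward; find where it first fails.
  j=4: holds
  j=5: holds
  j=6: fails
Holds on [4,5], so largest k = 1.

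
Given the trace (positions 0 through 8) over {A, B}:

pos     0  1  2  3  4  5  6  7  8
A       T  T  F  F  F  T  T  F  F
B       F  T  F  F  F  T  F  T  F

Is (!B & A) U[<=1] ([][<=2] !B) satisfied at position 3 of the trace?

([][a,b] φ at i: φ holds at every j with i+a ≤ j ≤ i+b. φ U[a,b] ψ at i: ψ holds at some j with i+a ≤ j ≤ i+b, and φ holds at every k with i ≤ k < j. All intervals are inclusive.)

Need some j in [3,4] with [][<=2] !B, and (!B & A) at every k in [3,j-1].
  j=3: [][<=2] !B — fails at 5.
  j=4: [][<=2] !B — fails at 5.
No j in the window works → until fails.

Does not hold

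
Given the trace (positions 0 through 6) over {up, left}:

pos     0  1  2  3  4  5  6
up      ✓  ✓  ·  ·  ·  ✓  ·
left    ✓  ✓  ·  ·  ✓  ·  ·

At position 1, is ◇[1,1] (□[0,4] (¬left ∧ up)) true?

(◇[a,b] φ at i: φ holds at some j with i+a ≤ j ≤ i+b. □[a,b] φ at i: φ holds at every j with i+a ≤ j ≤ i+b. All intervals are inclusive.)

False

Check □[0,4] (¬left ∧ up) at each j in [2,2]:
  j=2: fails at 2
No position in the window satisfies it → formula fails.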